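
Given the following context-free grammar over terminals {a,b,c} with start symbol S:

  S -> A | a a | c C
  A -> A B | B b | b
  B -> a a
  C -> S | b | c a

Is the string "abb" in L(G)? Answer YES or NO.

CNF form of G:
  S -> A B | B T0 | T1 T1 | T2 C | b
  A -> A B | B T0 | b
  B -> T1 T1
  C -> A B | B T0 | T1 T1 | T2 C | T2 T1 | b
  T0 -> b
  T1 -> a
  T2 -> c

CYK fill:
  cell(0,0) a: {T1}  orig:{}
  cell(1,1) b: {A,C,S,T0}  orig:{A,C,S}
  cell(2,2) b: {A,C,S,T0}  orig:{A,C,S}
  cell(0,1) ab: ∅
  cell(1,2) bb: ∅
  cell(0,2) abb: ∅

S ∉ T[0,2] ⇒ NO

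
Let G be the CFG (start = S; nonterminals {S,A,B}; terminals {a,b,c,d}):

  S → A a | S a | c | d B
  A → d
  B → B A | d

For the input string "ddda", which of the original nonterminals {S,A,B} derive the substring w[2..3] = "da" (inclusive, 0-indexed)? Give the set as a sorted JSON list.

Convert to CNF:
  S -> A T0 | S T0 | T1 B | c
  A -> d
  B -> B A | d
  T0 -> a
  T1 -> d

CYK fill, restricted to cells inside w[2..3]:
  [2..2]={A,B,T1}  "d"  orig:{A,B}
  [3..3]={T0}  "a"  orig:{}
  [2..3]={S}  "da"

Original NTs in T[2,3] deriving "da": ["S"]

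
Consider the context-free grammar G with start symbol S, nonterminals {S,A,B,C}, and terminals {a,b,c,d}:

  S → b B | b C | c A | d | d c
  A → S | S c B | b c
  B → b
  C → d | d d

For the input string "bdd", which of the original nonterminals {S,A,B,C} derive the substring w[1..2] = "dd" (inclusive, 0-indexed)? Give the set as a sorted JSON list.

CNF form of G:
  S -> T0 A | T1 B | T1 C | T2 T0 | d
  A -> S X3 | T0 A | T1 B | T1 C | T1 T0 | T2 T0 | d
  B -> b
  C -> T2 T2 | d
  T0 -> c
  T1 -> b
  T2 -> d
  X3 -> T0 B

CYK fill (cells [i..j] with 1 ≤ i ≤ j ≤ 2 only):
  T[1,1] 'd' = {A,C,S,T2}  orig:{A,C,S}
  T[2,2] 'd' = {A,C,S,T2}  orig:{A,C,S}
  T[1,2] 'dd' = {C}

Original NTs in T[1,2] deriving "dd": ["C"]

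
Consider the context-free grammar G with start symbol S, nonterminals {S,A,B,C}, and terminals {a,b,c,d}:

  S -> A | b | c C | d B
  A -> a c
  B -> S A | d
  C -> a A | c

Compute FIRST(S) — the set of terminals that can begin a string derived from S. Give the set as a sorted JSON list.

FIRST iteration:
pass 1:
  A via A→a c: +{a}
  B via B→d: +{d}
  C via C→a A: +{a}
  C via C→c: +{c}
  S via S→A: +{a}
  S via S→b: +{b}
  S via S→c C: +{c}
  S via S→d B: +{d}
  FIRST(S)={a,b,c,d}  FIRST(A)={a}  FIRST(B)={d}  FIRST(C)={a,c}
pass 2:
  B via B→S A: +{a,b,c}
  FIRST(S)={a,b,c,d}  FIRST(A)={a}  FIRST(B)={a,b,c,d}  FIRST(C)={a,c}
pass 3: (stable)
  FIRST(S)={a,b,c,d}  FIRST(A)={a}  FIRST(B)={a,b,c,d}  FIRST(C)={a,c}

FIRST(S) = ["a", "b", "c", "d"]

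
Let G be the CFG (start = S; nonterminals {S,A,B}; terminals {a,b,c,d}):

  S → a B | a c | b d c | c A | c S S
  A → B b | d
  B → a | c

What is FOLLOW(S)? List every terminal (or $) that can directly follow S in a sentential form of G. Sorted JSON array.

Compute FIRST by fixpoint:
iter 1:
  A via A→d: +{d}
  B via B→a: +{a}
  B via B→c: +{c}
  S via S→a B: +{a}
  S via S→b d c: +{b}
  S via S→c A: +{c}
  FIRST[S]={a,b,c}  FIRST[A]={d}  FIRST[B]={a,c}
iter 2:
  A via A→B b: +{a,c}
  FIRST[S]={a,b,c}  FIRST[A]={a,c,d}  FIRST[B]={a,c}
iter 3: (no change)
  FIRST[S]={a,b,c}  FIRST[A]={a,c,d}  FIRST[B]={a,c}

Compute FOLLOW by fixpoint:
seed FOLLOW(S) with $
iter 1:
  A→B b: FOLLOW(B) ⊇ FIRST(b) = {b}; new: +{b}
  S→a B: FOLLOW(B) ⊇ FOLLOW(S) ⊇ {$}; new: +{$}
  S→c A: FOLLOW(A) ⊇ FOLLOW(S) ⊇ {$}; new: +{$}
  S→c S S: FOLLOW(S) ⊇ FIRST(S) = {a,b,c}; new: +{a,b,c}
  S: {$,a,b,c}  A: {$}  B: {$,b}
iter 2:
  S→a B: FOLLOW(B) ⊇ FOLLOW(S) ⊇ {$,a,b,c}; new: +{a,c}
  S→c A: FOLLOW(A) ⊇ FOLLOW(S) ⊇ {$,a,b,c}; new: +{a,b,c}
  S: {$,a,b,c}  A: {$,a,b,c}  B: {$,a,b,c}
iter 3: (stable)
  S: {$,a,b,c}  A: {$,a,b,c}  B: {$,a,b,c}

FOLLOW(S) = ["$", "a", "b", "c"]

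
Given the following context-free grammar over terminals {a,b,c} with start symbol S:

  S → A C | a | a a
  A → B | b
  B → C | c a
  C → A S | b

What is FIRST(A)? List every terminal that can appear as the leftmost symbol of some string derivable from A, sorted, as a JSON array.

FIRST iteration:
pass 1:
  A via A→b: +{b}
  B via B→c a: +{c}
  C via C→A S: +{b}
  S via S→A C: +{b}
  S via S→a: +{a}
  FIRST[S]={a,b}  FIRST[A]={b}  FIRST[B]={c}  FIRST[C]={b}
pass 2:
  A via A→B: +{c}
  B via B→C: +{b}
  C via C→A S: +{c}
  S via S→A C: +{c}
  FIRST[S]={a,b,c}  FIRST[A]={b,c}  FIRST[B]={b,c}  FIRST[C]={b,c}
pass 3: — fixpoint
  FIRST[S]={a,b,c}  FIRST[A]={b,c}  FIRST[B]={b,c}  FIRST[C]={b,c}

FIRST(A) = ["b", "c"]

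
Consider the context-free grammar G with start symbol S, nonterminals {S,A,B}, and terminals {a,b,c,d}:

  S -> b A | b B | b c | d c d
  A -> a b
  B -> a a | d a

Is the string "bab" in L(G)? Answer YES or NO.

Convert to CNF:
  S -> T1 A | T1 B | T1 T3 | T2 X4
  A -> T0 T1
  B -> T0 T0 | T2 T0
  T0 -> a
  T1 -> b
  T2 -> d
  T3 -> c
  X4 -> T3 T2

CYK table (by increasing span):
  [0..0]={T1}  "b"  orig:{}
  [1..1]={T0}  "a"  orig:{}
  [2..2]={T1}  "b"  orig:{}
  [0..1]=∅  "ba"
  [1..2]={A}  "ab"
  [0..2]={S}  "bab"

S ∈ T[0,2] ⇒ YES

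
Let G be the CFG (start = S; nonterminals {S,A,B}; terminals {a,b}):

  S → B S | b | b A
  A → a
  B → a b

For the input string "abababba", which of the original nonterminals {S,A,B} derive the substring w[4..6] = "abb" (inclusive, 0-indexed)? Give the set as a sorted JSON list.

Convert to CNF:
  S -> B S | T1 A | b
  A -> a
  B -> T0 T1
  T0 -> a
  T1 -> b

CYK fill (cells [i..j] with 4 ≤ i ≤ j ≤ 6 only):
  [4..4]={A,T0}  "a"  orig:{A}
  [5..5]={S,T1}  "b"  orig:{S}
  [6..6]={S,T1}  "b"  orig:{S}
  [4..5]={B}  "ab"
  [5..6]=∅  "bb"
  [4..6]={S}  "abb"

Original NTs in T[4,6] deriving "abb": ["S"]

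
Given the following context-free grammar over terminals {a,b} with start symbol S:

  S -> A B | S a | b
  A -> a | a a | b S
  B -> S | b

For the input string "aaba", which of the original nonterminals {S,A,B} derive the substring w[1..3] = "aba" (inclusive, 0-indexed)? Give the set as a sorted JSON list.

Convert to CNF:
  S -> A B | S T0 | b
  A -> T0 T0 | T1 S | a
  B -> A B | S T0 | b
  T0 -> a
  T1 -> b

Fill CYK table bottom-up, restricted to cells inside w[1..3]:
  [1..1]={A,T0}  "a"  orig:{A}
  [2..2]={B,S,T1}  "b"  orig:{B,S}
  [3..3]={A,T0}  "a"  orig:{A}
  [1..2]={B,S}  "ab"
  [2..3]={B,S}  "ba"
  [1..3]={B,S}  "aba"

Original NTs in T[1,3] deriving "aba": ["B", "S"]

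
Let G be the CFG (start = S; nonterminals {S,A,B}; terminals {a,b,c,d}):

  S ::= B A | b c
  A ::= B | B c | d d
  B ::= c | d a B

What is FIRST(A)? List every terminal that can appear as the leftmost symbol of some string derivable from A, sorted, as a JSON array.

FIRST sets, iterate to fixpoint:
[1]
  A via A→d d: +{d}
  B via B→c: +{c}
  B via B→d a B: +{d}
  S via S→B A: +{c,d}
  S via S→b c: +{b}
  FIRST[S]={b,c,d}  FIRST[A]={d}  FIRST[B]={c,d}
[2]
  A via A→B: +{c}
  FIRST[S]={b,c,d}  FIRST[A]={c,d}  FIRST[B]={c,d}
[3] (no change)
  FIRST[S]={b,c,d}  FIRST[A]={c,d}  FIRST[B]={c,d}

FIRST(A) = ["c", "d"]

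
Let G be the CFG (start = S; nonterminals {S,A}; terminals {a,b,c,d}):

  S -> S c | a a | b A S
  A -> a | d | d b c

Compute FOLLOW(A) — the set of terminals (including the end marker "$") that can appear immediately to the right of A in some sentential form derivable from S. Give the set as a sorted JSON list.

FIRST sets, iterate to fixpoint:
pass 1:
  A via A→a: +{a}
  A via A→d: +{d}
  S via S→a a: +{a}
  S via S→b A S: +{b}
  FIRST(S)={a,b}  FIRST(A)={a,d}
pass 2: done
  FIRST(S)={a,b}  FIRST(A)={a,d}

FOLLOW iteration:
seed FOLLOW(S) with $
pass 1:
  S→S c: FOLLOW(S) ⊇ FIRST(c) = {c}; new: +{c}
  S→b A S: FOLLOW(A) ⊇ FIRST(S) = {a,b}; new: +{a,b}
  FOLLOW[S]={$,c}  FOLLOW[A]={a,b}
pass 2: — fixpoint
  FOLLOW[S]={$,c}  FOLLOW[A]={a,b}

FOLLOW(A) = ["a", "b"]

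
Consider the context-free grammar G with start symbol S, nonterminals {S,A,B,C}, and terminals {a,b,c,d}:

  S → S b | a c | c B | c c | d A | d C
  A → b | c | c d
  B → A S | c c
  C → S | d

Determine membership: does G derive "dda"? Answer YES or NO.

CNF form of G:
  S -> S T2 | T0 B | T0 T0 | T1 A | T1 C | T3 T0
  A -> T0 T1 | b | c
  B -> A S | T0 T0
  C -> S T2 | T0 B | T0 T0 | T1 A | T1 C | T3 T0 | d
  T0 -> c
  T1 -> d
  T2 -> b
  T3 -> a

Fill CYK table bottom-up:
  T[0,0] 'd' = {C,T1}  orig:{C}
  T[1,1] 'd' = {C,T1}  orig:{C}
  T[2,2] 'a' = {T3}  orig:{}
  T[0,1] 'dd' = {C,S}
  T[1,2] 'da' = ∅
  T[0,2] 'dda' = ∅

S ∉ T[0,2] ⇒ NO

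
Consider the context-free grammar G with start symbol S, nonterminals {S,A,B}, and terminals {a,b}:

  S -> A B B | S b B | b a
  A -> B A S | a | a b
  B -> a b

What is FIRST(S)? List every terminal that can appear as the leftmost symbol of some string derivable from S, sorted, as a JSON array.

FIRST sets, iterate to fixpoint:
[1]
  A via A→a: +{a}
  B via B→a b: +{a}
  S via S→A B B: +{a}
  S via S→b a: +{b}
  S: {a,b}  A: {a}  B: {a}
[2] (stable)
  S: {a,b}  A: {a}  B: {a}

FIRST(S) = ["a", "b"]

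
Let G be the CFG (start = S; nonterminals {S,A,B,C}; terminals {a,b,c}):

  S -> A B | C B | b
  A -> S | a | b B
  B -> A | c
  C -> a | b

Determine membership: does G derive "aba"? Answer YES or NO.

Convert to CNF:
  S -> A B | C B | b
  A -> A B | C B | T0 B | a | b
  B -> A B | C B | T0 B | a | b | c
  C -> a | b
  T0 -> b

Fill CYK table bottom-up:
  cell(0,0) a: {A,B,C}
  cell(1,1) b: {A,B,C,S,T0}  orig:{A,B,C,S}
  cell(2,2) a: {A,B,C}
  cell(0,1) ab: {A,B,S}
  cell(1,2) ba: {A,B,S}
  cell(0,2) aba: {A,B,S}

S ∈ T[0,2] ⇒ YES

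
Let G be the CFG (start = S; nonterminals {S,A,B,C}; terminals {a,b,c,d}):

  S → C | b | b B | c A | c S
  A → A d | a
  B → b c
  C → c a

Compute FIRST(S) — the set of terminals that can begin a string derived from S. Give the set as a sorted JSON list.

FIRST iteration:
[1]
  A via A→a: +{a}
  B via B→b c: +{b}
  C via C→c a: +{c}
  S via S→C: +{c}
  S via S→b: +{b}
  S: {b,c}  A: {a}  B: {b}  C: {c}
[2] done
  S: {b,c}  A: {a}  B: {b}  C: {c}

FIRST(S) = ["b", "c"]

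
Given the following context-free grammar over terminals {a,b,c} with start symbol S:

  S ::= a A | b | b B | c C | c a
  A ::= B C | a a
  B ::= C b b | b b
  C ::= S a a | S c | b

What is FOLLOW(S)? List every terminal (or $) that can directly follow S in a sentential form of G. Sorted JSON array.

FIRST iteration:
pass 1:
  A via A→a a: +{a}
  B via B→b b: +{b}
  C via C→b: +{b}
  S via S→a A: +{a}
  S via S→b: +{b}
  S via S→c C: +{c}
  FIRST[S]={a,b,c}  FIRST[A]={a}  FIRST[B]={b}  FIRST[C]={b}
pass 2:
  A via A→B C: +{b}
  C via C→S a a: +{a,c}
  FIRST[S]={a,b,c}  FIRST[A]={a,b}  FIRST[B]={b}  FIRST[C]={a,b,c}
pass 3:
  B via B→C b b: +{a,c}
  FIRST[S]={a,b,c}  FIRST[A]={a,b}  FIRST[B]={a,b,c}  FIRST[C]={a,b,c}
pass 4:
  A via A→B C: +{c}
  FIRST[S]={a,b,c}  FIRST[A]={a,b,c}  FIRST[B]={a,b,c}  FIRST[C]={a,b,c}
pass 5: (stable)
  FIRST[S]={a,b,c}  FIRST[A]={a,b,c}  FIRST[B]={a,b,c}  FIRST[C]={a,b,c}

FOLLOW sets:
FOLLOW(S) := {$}
iter 1:
  A→B C: FOLLOW(B) ⊇ FIRST(C) = {a,b,c}; new: +{a,b,c}
  B→C b b: FOLLOW(C) ⊇ FIRST(b) = {b}; new: +{b}
  C→S a a: FOLLOW(S) ⊇ FIRST(a) = {a}; new: +{a}
  C→S c: FOLLOW(S) ⊇ FIRST(c) = {c}; new: +{c}
  S→a A: FOLLOW(A) ⊇ FOLLOW(S) ⊇ {$,a,c}; new: +{$,a,c}
  S→b B: FOLLOW(B) ⊇ FOLLOW(S) ⊇ {$,a,c}; new: +{$}
  S→c C: FOLLOW(C) ⊇ FOLLOW(S) ⊇ {$,a,c}; new: +{$,a,c}
  S: {$,a,c}  A: {$,a,c}  B: {$,a,b,c}  C: {$,a,b,c}
iter 2: — fixpoint
  S: {$,a,c}  A: {$,a,c}  B: {$,a,b,c}  C: {$,a,b,c}

FOLLOW(S) = ["$", "a", "c"]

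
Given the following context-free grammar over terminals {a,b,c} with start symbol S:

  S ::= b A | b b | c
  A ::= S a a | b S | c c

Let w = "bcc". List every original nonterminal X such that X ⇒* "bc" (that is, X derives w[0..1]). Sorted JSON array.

Convert to CNF:
  S -> T1 A | T1 T1 | c
  A -> S X3 | T1 S | T2 T2
  T0 -> a
  T1 -> b
  T2 -> c
  X3 -> T0 T0

CYK fill — only the sub-triangle for w[0..1]:
  cell(0,0) b: {T1}  orig:{}
  cell(1,1) c: {S,T2}  orig:{S}
  cell(0,1) bc: {A}

Original NTs in T[0,1] deriving "bc": ["A"]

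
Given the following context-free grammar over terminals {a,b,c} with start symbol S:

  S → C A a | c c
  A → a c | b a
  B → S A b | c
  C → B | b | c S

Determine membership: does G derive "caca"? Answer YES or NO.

Convert to CNF:
  S -> C X5 | T1 T1
  A -> T0 T1 | T2 T0
  B -> S X3 | c
  C -> S X4 | T1 S | b | c
  T0 -> a
  T1 -> c
  T2 -> b
  X3 -> A T2
  X4 -> A T2
  X5 -> A T0

CYK table (by increasing span):
  T[0,0] 'c' = {B,C,T1}  orig:{B,C}
  T[1,1] 'a' = {T0}  orig:{}
  T[2,2] 'c' = {B,C,T1}  orig:{B,C}
  T[3,3] 'a' = {T0}  orig:{}
  T[0,1] 'ca' = ∅
  T[1,2] 'ac' = {A}
  T[2,3] 'ca' = ∅
  T[0,2] 'cac' = ∅
  T[1,3] 'aca' = {X5}  orig:{}
  T[0,3] 'caca' = {S}

S ∈ T[0,3] ⇒ YES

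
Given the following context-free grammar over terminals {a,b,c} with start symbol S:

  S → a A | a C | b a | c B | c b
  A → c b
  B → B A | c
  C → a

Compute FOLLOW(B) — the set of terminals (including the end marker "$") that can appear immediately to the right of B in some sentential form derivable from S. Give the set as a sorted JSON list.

FIRST iteration:
pass 1:
  A via A→c b: +{c}
  B via B→c: +{c}
  C via C→a: +{a}
  S via S→a A: +{a}
  S via S→b a: +{b}
  S via S→c B: +{c}
  FIRST[S]={a,b,c}  FIRST[A]={c}  FIRST[B]={c}  FIRST[C]={a}
pass 2: (no change)
  FIRST[S]={a,b,c}  FIRST[A]={c}  FIRST[B]={c}  FIRST[C]={a}

FOLLOW iteration:
FOLLOW(S) := {$}
pass 1:
  B→B A: FOLLOW(B) ⊇ FIRST(A) = {c}; new: +{c}
  B→B A: FOLLOW(A) ⊇ FOLLOW(B) ⊇ {c}; new: +{c}
  S→a A: FOLLOW(A) ⊇ FOLLOW(S) ⊇ {$}; new: +{$}
  S→a C: FOLLOW(C) ⊇ FOLLOW(S) ⊇ {$}; new: +{$}
  S→c B: FOLLOW(B) ⊇ FOLLOW(S) ⊇ {$}; new: +{$}
  FOLLOW(S)={$}  FOLLOW(A)={$,c}  FOLLOW(B)={$,c}  FOLLOW(C)={$}
pass 2: done
  FOLLOW(S)={$}  FOLLOW(A)={$,c}  FOLLOW(B)={$,c}  FOLLOW(C)={$}

FOLLOW(B) = ["$", "c"]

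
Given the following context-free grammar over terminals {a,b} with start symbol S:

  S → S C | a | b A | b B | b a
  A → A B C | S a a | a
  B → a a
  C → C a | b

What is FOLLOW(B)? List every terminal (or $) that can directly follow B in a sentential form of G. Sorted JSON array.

FIRST iteration:
[1]
  A via A→a: +{a}
  B via B→a a: +{a}
  C via C→b: +{b}
  S via S→a: +{a}
  S via S→b A: +{b}
  S: {a,b}  A: {a}  B: {a}  C: {b}
[2]
  A via A→S a a: +{b}
  S: {a,b}  A: {a,b}  B: {a}  C: {b}
[3] done
  S: {a,b}  A: {a,b}  B: {a}  C: {b}

Compute FOLLOW by fixpoint:
seed FOLLOW(S) with $
pass 1:
  A→A B C: FOLLOW(A) ⊇ FIRST(B) = {a}; new: +{a}
  A→A B C: FOLLOW(B) ⊇ FIRST(C) = {b}; new: +{b}
  A→A B C: FOLLOW(C) ⊇ FOLLOW(A) ⊇ {a}; new: +{a}
  A→S a a: FOLLOW(S) ⊇ FIRST(a) = {a}; new: +{a}
  S→S C: FOLLOW(S) ⊇ FIRST(C) = {b}; new: +{b}
  S→S C: FOLLOW(C) ⊇ FOLLOW(S) ⊇ {$,a,b}; new: +{$,b}
  S→b A: FOLLOW(A) ⊇ FOLLOW(S) ⊇ {$,a,b}; new: +{$,b}
  S→b B: FOLLOW(B) ⊇ FOLLOW(S) ⊇ {$,a,b}; new: +{$,a}
  FOLLOW[S]={$,a,b}  FOLLOW[A]={$,a,b}  FOLLOW[B]={$,a,b}  FOLLOW[C]={$,a,b}
pass 2: — fixpoint
  FOLLOW[S]={$,a,b}  FOLLOW[A]={$,a,b}  FOLLOW[B]={$,a,b}  FOLLOW[C]={$,a,b}

FOLLOW(B) = ["$", "a", "b"]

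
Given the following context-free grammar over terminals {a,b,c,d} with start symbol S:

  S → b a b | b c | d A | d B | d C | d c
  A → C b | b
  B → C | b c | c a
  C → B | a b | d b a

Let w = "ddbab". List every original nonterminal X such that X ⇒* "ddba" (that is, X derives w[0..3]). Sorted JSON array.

CNF form of G:
  S -> T0 T2 | T0 X6 | T3 A | T3 B | T3 C | T3 T2
  A -> C T0 | b
  B -> T0 T2 | T1 T0 | T2 T1 | T3 X4
  C -> T0 T2 | T1 T0 | T2 T1 | T3 X5
  T0 -> b
  T1 -> a
  T2 -> c
  T3 -> d
  X4 -> T0 T1
  X5 -> T0 T1
  X6 -> T1 T0

CYK table (by increasing span) (cells [i..j] with 0 ≤ i ≤ j ≤ 3 only):
  T[0,0] 'd' = {T3}  orig:{}
  T[1,1] 'd' = {T3}  orig:{}
  T[2,2] 'b' = {A,T0}  orig:{A}
  T[3,3] 'a' = {T1}  orig:{}
  T[0,1] 'dd' = ∅
  T[1,2] 'db' = {S}
  T[2,3] 'ba' = {X4,X5}  orig:{}
  T[0,2] 'ddb' = ∅
  T[1,3] 'dba' = {B,C}
  T[0,3] 'ddba' = {S}

Original NTs in T[0,3] deriving "ddba": ["S"]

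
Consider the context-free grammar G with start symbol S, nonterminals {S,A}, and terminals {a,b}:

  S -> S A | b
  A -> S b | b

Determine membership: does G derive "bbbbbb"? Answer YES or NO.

Convert to CNF:
  S -> S A | b
  A -> S T0 | b
  T0 -> b

CYK table (by increasing span):
  T[0,0] 'b' = {A,S,T0}  orig:{A,S}
  T[1,1] 'b' = {A,S,T0}  orig:{A,S}
  T[2,2] 'b' = {A,S,T0}  orig:{A,S}
  T[3,3] 'b' = {A,S,T0}  orig:{A,S}
  T[4,4] 'b' = {A,S,T0}  orig:{A,S}
  T[5,5] 'b' = {A,S,T0}  orig:{A,S}
  T[0,1] 'bb' = {A,S}
  T[1,2] 'bb' = {A,S}
  T[2,3] 'bb' = {A,S}
  T[3,4] 'bb' = {A,S}
  T[4,5] 'bb' = {A,S}
  T[0,2] 'bbb' = {A,S}
  T[1,3] 'bbb' = {A,S}
  T[2,4] 'bbb' = {A,S}
  T[3,5] 'bbb' = {A,S}
  T[0,3] 'bbbb' = {A,S}
  T[1,4] 'bbbb' = {A,S}
  T[2,5] 'bbbb' = {A,S}
  T[0,4] 'bbbbb' = {A,S}
  T[1,5] 'bbbbb' = {A,S}
  T[0,5] 'bbbbbb' = {A,S}

S ∈ T[0,5] ⇒ YES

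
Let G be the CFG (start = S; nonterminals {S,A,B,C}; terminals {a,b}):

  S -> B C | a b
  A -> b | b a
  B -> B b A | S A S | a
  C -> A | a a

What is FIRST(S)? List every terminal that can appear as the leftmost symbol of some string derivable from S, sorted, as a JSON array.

FIRST iteration:
iter 1:
  A via A→b: +{b}
  B via B→a: +{a}
  C via C→A: +{b}
  C via C→a a: +{a}
  S via S→B C: +{a}
  FIRST(S)={a}  FIRST(A)={b}  FIRST(B)={a}  FIRST(C)={a,b}
iter 2: (stable)
  FIRST(S)={a}  FIRST(A)={b}  FIRST(B)={a}  FIRST(C)={a,b}

FIRST(S) = ["a"]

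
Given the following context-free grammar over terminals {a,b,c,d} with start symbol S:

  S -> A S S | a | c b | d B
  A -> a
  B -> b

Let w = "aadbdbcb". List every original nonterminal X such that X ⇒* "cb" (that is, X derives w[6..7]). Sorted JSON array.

CNF form of G:
  S -> A X3 | T0 T1 | T2 B | a
  A -> a
  B -> b
  T0 -> c
  T1 -> b
  T2 -> d
  X3 -> S S

Fill CYK table bottom-up, restricted to cells inside w[6..7]:
  [6..6]={T0}  "c"  orig:{}
  [7..7]={B,T1}  "b"  orig:{B}
  [6..7]={S}  "cb"

Original NTs in T[6,7] deriving "cb": ["S"]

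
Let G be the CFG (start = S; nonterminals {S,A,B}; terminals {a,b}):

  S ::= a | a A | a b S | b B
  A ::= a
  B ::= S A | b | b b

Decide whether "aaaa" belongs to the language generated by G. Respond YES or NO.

CNF form of G:
  S -> T0 B | T1 A | T1 X2 | a
  A -> a
  B -> S A | T0 T0 | b
  T0 -> b
  T1 -> a
  X2 -> T0 S

CYK table (by increasing span):
  cell(0,0) a: {A,S,T1}  orig:{A,S}
  cell(1,1) a: {A,S,T1}  orig:{A,S}
  cell(2,2) a: {A,S,T1}  orig:{A,S}
  cell(3,3) a: {A,S,T1}  orig:{A,S}
  cell(0,1) aa: {B,S}
  cell(1,2) aa: {B,S}
  cell(2,3) aa: {B,S}
  cell(0,2) aaa: {B}
  cell(1,3) aaa: {B}
  cell(0,3) aaaa: ∅

S ∉ T[0,3] ⇒ NO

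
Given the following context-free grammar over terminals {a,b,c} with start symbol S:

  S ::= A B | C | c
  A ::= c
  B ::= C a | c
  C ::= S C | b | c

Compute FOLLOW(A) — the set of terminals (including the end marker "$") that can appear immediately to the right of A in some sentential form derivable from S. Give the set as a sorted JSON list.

FIRST sets, iterate to fixpoint:
iter 1:
  A via A→c: +{c}
  B via B→c: +{c}
  C via C→b: +{b}
  C via C→c: +{c}
  S via S→A B: +{c}
  S via S→C: +{b}
  FIRST[S]={b,c}  FIRST[A]={c}  FIRST[B]={c}  FIRST[C]={b,c}
iter 2:
  B via B→C a: +{b}
  FIRST[S]={b,c}  FIRST[A]={c}  FIRST[B]={b,c}  FIRST[C]={b,c}
iter 3: done
  FIRST[S]={b,c}  FIRST[A]={c}  FIRST[B]={b,c}  FIRST[C]={b,c}

Compute FOLLOW by fixpoint:
seed FOLLOW(S) with $
iter 1:
  B→C a: FOLLOW(C) ⊇ FIRST(a) = {a}; new: +{a}
  C→S C: FOLLOW(S) ⊇ FIRST(C) = {b,c}; new: +{b,c}
  S→A B: FOLLOW(A) ⊇ FIRST(B) = {b,c}; new: +{b,c}
  S→A B: FOLLOW(B) ⊇ FOLLOW(S) ⊇ {$,b,c}; new: +{$,b,c}
  S→C: FOLLOW(C) ⊇ FOLLOW(S) ⊇ {$,b,c}; new: +{$,b,c}
  FOLLOW(S)={$,b,c}  FOLLOW(A)={b,c}  FOLLOW(B)={$,b,c}  FOLLOW(C)={$,a,b,c}
iter 2: (stable)
  FOLLOW(S)={$,b,c}  FOLLOW(A)={b,c}  FOLLOW(B)={$,b,c}  FOLLOW(C)={$,a,b,c}

FOLLOW(A) = ["b", "c"]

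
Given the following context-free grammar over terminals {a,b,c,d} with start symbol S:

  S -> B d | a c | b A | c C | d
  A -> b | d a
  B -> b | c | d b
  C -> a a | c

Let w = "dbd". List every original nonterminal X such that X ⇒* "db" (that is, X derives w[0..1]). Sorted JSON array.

Convert to CNF:
  S -> B T0 | T1 T3 | T2 A | T3 C | d
  A -> T0 T1 | b
  B -> T0 T2 | b | c
  C -> T1 T1 | c
  T0 -> d
  T1 -> a
  T2 -> b
  T3 -> c

CYK table (by increasing span) (cells [i..j] with 0 ≤ i ≤ j ≤ 1 only):
  [0..0]={S,T0}  "d"  orig:{S}
  [1..1]={A,B,T2}  "b"  orig:{A,B}
  [0..1]={B}  "db"

Original NTs in T[0,1] deriving "db": ["B"]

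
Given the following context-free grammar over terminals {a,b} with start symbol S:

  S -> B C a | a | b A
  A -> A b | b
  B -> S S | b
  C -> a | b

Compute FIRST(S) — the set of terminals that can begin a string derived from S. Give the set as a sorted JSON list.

FIRST sets, iterate to fixpoint:
iter 1:
  A via A→b: +{b}
  B via B→b: +{b}
  C via C→a: +{a}
  C via C→b: +{b}
  S via S→B C a: +{b}
  S via S→a: +{a}
  S: {a,b}  A: {b}  B: {b}  C: {a,b}
iter 2:
  B via B→S S: +{a}
  S: {a,b}  A: {b}  B: {a,b}  C: {a,b}
iter 3: done
  S: {a,b}  A: {b}  B: {a,b}  C: {a,b}

FIRST(S) = ["a", "b"]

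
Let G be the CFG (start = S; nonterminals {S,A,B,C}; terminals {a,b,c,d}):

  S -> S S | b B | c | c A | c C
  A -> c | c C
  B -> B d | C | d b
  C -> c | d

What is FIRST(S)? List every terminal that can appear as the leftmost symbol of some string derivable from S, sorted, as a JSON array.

FIRST iteration:
pass 1:
  A via A→c: +{c}
  B via B→d b: +{d}
  C via C→c: +{c}
  C via C→d: +{d}
  S via S→b B: +{b}
  S via S→c: +{c}
  S: {b,c}  A: {c}  B: {d}  C: {c,d}
pass 2:
  B via B→C: +{c}
  S: {b,c}  A: {c}  B: {c,d}  C: {c,d}
pass 3: — fixpoint
  S: {b,c}  A: {c}  B: {c,d}  C: {c,d}

FIRST(S) = ["b", "c"]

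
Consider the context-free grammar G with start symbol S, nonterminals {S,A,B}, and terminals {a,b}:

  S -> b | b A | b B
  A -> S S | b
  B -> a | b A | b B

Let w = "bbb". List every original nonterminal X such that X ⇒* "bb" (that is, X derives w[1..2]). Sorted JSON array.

CNF form of G:
  S -> T0 A | T0 B | b
  A -> S S | b
  B -> T0 A | T0 B | a
  T0 -> b

CYK table (by increasing span) — only the sub-triangle for w[1..2]:
  [1..1]={A,S,T0}  "b"  orig:{A,S}
  [2..2]={A,S,T0}  "b"  orig:{A,S}
  [1..2]={A,B,S}  "bb"

Original NTs in T[1,2] deriving "bb": ["A", "B", "S"]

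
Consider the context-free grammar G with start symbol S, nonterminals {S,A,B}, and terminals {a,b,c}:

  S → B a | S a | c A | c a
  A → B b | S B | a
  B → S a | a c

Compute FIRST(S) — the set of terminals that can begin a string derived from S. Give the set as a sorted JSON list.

FIRST iteration:
iter 1:
  A via A→a: +{a}
  B via B→a c: +{a}
  S via S→B a: +{a}
  S via S→c A: +{c}
  FIRST(S)={a,c}  FIRST(A)={a}  FIRST(B)={a}
iter 2:
  A via A→S B: +{c}
  B via B→S a: +{c}
  FIRST(S)={a,c}  FIRST(A)={a,c}  FIRST(B)={a,c}
iter 3: done
  FIRST(S)={a,c}  FIRST(A)={a,c}  FIRST(B)={a,c}

FIRST(S) = ["a", "c"]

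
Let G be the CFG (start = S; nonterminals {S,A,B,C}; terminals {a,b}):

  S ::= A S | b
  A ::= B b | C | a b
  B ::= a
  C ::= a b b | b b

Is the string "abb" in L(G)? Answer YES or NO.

CNF form of G:
  S -> A S | b
  A -> B T0 | T0 T0 | T1 T0 | T1 X2
  B -> a
  C -> T0 T0 | T1 X3
  T0 -> b
  T1 -> a
  X2 -> T0 T0
  X3 -> T0 T0

CYK table (by increasing span):
  cell(0,0) a: {B,T1}  orig:{B}
  cell(1,1) b: {S,T0}  orig:{S}
  cell(2,2) b: {S,T0}  orig:{S}
  cell(0,1) ab: {A}
  cell(1,2) bb: {A,C,X2,X3}  orig:{A,C}
  cell(0,2) abb: {A,C,S}

S ∈ T[0,2] ⇒ YES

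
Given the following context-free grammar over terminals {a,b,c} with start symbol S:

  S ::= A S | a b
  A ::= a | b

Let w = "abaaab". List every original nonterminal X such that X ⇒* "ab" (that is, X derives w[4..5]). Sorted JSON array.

CNF form of G:
  S -> A S | T0 T1
  A -> a | b
  T0 -> a
  T1 -> b

Fill CYK table bottom-up (cells [i..j] with 4 ≤ i ≤ j ≤ 5 only):
  T[4,4] 'a' = {A,T0}  orig:{A}
  T[5,5] 'b' = {A,T1}  orig:{A}
  T[4,5] 'ab' = {S}

Original NTs in T[4,5] deriving "ab": ["S"]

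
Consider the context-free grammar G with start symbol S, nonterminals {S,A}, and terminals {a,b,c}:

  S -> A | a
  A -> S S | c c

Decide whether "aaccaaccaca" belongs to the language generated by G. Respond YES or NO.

Convert to CNF:
  S -> S S | T0 T0 | a
  A -> S S | T0 T0
  T0 -> c

CYK fill:
  T[0,0] 'a' = {S}
  T[1,1] 'a' = {S}
  T[2,2] 'c' = {T0}  orig:{}
  T[3,3] 'c' = {T0}  orig:{}
  T[4,4] 'a' = {S}
  T[5,5] 'a' = {S}
  T[6,6] 'c' = {T0}  orig:{}
  T[7,7] 'c' = {T0}  orig:{}
  T[8,8] 'a' = {S}
  T[9,9] 'c' = {T0}  orig:{}
  T[10,10] 'a' = {S}
  T[0,1] 'aa' = {A,S}
  T[1,2] 'ac' = ∅
  T[2,3] 'cc' = {A,S}
  T[3,4] 'ca' = ∅
  T[4,5] 'aa' = {A,S}
  T[5,6] 'ac' = ∅
  T[6,7] 'cc' = {A,S}
  T[7,8] 'ca' = ∅
  T[8,9] 'ac' = ∅
  T[9,10] 'ca' = ∅
  T[0,2] 'aac' = ∅
  T[1,3] 'acc' = {A,S}
  T[2,4] 'cca' = {A,S}
  T[3,5] 'caa' = ∅
  T[4,6] 'aac' = ∅
  T[5,7] 'acc' = {A,S}
  T[6,8] 'cca' = {A,S}
  T[7,9] 'cac' = ∅
  T[8,10] 'aca' = ∅
  T[0,3] 'aacc' = {A,S}
  T[1,4] 'acca' = {A,S}
  T[2,5] 'ccaa' = {A,S}
  T[3,6] 'caac' = ∅
  T[4,7] 'aacc' = {A,S}
  T[5,8] 'acca' = {A,S}
  T[6,9] 'ccac' = ∅
  T[7,10] 'caca' = ∅
  T[0,4] 'aacca' = {A,S}
  T[1,5] 'accaa' = {A,S}
  T[2,6] 'ccaac' = ∅
  T[3,7] 'caacc' = ∅
  T[4,8] 'aacca' = {A,S}
  T[5,9] 'accac' = ∅
  T[6,10] 'ccaca' = ∅
  T[0,5] 'aaccaa' = {A,S}
  T[1,6] 'accaac' = ∅
  T[2,7] 'ccaacc' = {A,S}
  T[3,8] 'caacca' = ∅
  T[4,9] 'aaccac' = ∅
  T[5,10] 'accaca' = ∅
  T[0,6] 'aaccaac' = ∅
  T[1,7] 'accaacc' = {A,S}
  T[2,8] 'ccaacca' = {A,S}
  T[3,9] 'caaccac' = ∅
  T[4,10] 'aaccaca' = ∅
  T[0,7] 'aaccaacc' = {A,S}
  T[1,8] 'accaacca' = {A,S}
  T[2,9] 'ccaaccac' = ∅
  T[3,10] 'caaccaca' = ∅
  T[0,8] 'aaccaacca' = {A,S}
  T[1,9] 'accaaccac' = ∅
  T[2,10] 'ccaaccaca' = ∅
  T[0,9] 'aaccaaccac' = ∅
  T[1,10] 'accaaccaca' = ∅
  T[0,10] 'aaccaaccaca' = ∅

S ∉ T[0,10] ⇒ NO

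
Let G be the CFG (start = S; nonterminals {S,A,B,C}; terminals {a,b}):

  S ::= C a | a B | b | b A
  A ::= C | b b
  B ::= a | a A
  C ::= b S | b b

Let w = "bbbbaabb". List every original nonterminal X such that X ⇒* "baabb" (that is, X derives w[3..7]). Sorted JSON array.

Convert to CNF:
  S -> C T1 | T0 A | T1 B | b
  A -> T0 S | T0 T0
  B -> T1 A | a
  C -> T0 S | T0 T0
  T0 -> b
  T1 -> a

Fill CYK table bottom-up — only the sub-triangle for w[3..7]:
  T[3,3] 'b' = {S,T0}  orig:{S}
  T[4,4] 'a' = {B,T1}  orig:{B}
  T[5,5] 'a' = {B,T1}  orig:{B}
  T[6,6] 'b' = {S,T0}  orig:{S}
  T[7,7] 'b' = {S,T0}  orig:{S}
  T[3,4] 'ba' = ∅
  T[4,5] 'aa' = {S}
  T[5,6] 'ab' = ∅
  T[6,7] 'bb' = {A,C}
  T[3,5] 'baa' = {A,C}
  T[4,6] 'aab' = ∅
  T[5,7] 'abb' = {B}
  T[3,6] 'baab' = ∅
  T[4,7] 'aabb' = {S}
  T[3,7] 'baabb' = {A,C}

Original NTs in T[3,7] deriving "baabb": ["A", "C"]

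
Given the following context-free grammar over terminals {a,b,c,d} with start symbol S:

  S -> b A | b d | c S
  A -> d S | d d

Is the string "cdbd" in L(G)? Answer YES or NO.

Convert to CNF:
  S -> T1 A | T1 T0 | T2 S
  A -> T0 S | T0 T0
  T0 -> d
  T1 -> b
  T2 -> c

CYK fill:
  cell(0,0) c: {T2}  orig:{}
  cell(1,1) d: {T0}  orig:{}
  cell(2,2) b: {T1}  orig:{}
  cell(3,3) d: {T0}  orig:{}
  cell(0,1) cd: ∅
  cell(1,2) db: ∅
  cell(2,3) bd: {S}
  cell(0,2) cdb: ∅
  cell(1,3) dbd: {A}
  cell(0,3) cdbd: ∅

S ∉ T[0,3] ⇒ NO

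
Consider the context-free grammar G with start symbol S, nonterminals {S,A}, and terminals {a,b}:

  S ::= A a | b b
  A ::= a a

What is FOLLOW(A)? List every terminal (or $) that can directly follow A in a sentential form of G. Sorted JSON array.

FIRST iteration:
round 1:
  A via A→a a: +{a}
  S via S→A a: +{a}
  S via S→b b: +{b}
  S: {a,b}  A: {a}
round 2: (stable)
  S: {a,b}  A: {a}

Compute FOLLOW by fixpoint:
FOLLOW(S) := {$}
pass 1:
  S→A a: FOLLOW(A) ⊇ FIRST(a) = {a}; new: +{a}
  S: {$}  A: {a}
pass 2: done
  S: {$}  A: {a}

FOLLOW(A) = ["a"]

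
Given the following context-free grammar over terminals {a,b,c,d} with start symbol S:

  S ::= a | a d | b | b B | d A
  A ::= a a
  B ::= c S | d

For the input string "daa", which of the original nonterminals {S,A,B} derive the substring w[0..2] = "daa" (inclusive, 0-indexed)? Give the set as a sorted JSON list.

CNF form of G:
  S -> T0 T2 | T2 A | T3 B | a | b
  A -> T0 T0
  B -> T1 S | d
  T0 -> a
  T1 -> c
  T2 -> d
  T3 -> b

CYK table (by increasing span), restricted to cells inside w[0..2]:
  T[0,0] 'd' = {B,T2}  orig:{B}
  T[1,1] 'a' = {S,T0}  orig:{S}
  T[2,2] 'a' = {S,T0}  orig:{S}
  T[0,1] 'da' = ∅
  T[1,2] 'aa' = {A}
  T[0,2] 'daa' = {S}

Original NTs in T[0,2] deriving "daa": ["S"]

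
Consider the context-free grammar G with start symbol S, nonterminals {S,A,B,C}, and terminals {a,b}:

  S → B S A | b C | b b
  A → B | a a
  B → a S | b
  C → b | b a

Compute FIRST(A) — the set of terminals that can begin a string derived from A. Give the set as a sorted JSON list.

FIRST sets, iterate to fixpoint:
round 1:
  A via A→a a: +{a}
  B via B→a S: +{a}
  B via B→b: +{b}
  C via C→b: +{b}
  S via S→B S A: +{a,b}
  FIRST(S)={a,b}  FIRST(A)={a}  FIRST(B)={a,b}  FIRST(C)={b}
round 2:
  A via A→B: +{b}
  FIRST(S)={a,b}  FIRST(A)={a,b}  FIRST(B)={a,b}  FIRST(C)={b}
round 3: (no change)
  FIRST(S)={a,b}  FIRST(A)={a,b}  FIRST(B)={a,b}  FIRST(C)={b}

FIRST(A) = ["a", "b"]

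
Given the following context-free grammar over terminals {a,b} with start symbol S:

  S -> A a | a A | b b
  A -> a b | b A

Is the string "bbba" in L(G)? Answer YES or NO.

CNF form of G:
  S -> A T0 | T0 A | T1 T1
  A -> T0 T1 | T1 A
  T0 -> a
  T1 -> b

CYK table (by increasing span):
  cell(0,0) b: {T1}  orig:{}
  cell(1,1) b: {T1}  orig:{}
  cell(2,2) b: {T1}  orig:{}
  cell(3,3) a: {T0}  orig:{}
  cell(0,1) bb: {S}
  cell(1,2) bb: {S}
  cell(2,3) ba: ∅
  cell(0,2) bbb: ∅
  cell(1,3) bba: ∅
  cell(0,3) bbba: ∅

S ∉ T[0,3] ⇒ NO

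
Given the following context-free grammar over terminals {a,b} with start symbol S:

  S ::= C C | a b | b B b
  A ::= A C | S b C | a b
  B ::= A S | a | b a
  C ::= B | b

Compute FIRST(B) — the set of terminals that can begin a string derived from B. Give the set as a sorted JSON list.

FIRST iteration:
[1]
  A via A→a b: +{a}
  B via B→A S: +{a}
  B via B→b a: +{b}
  C via C→B: +{a,b}
  S via S→C C: +{a,b}
  FIRST[S]={a,b}  FIRST[A]={a}  FIRST[B]={a,b}  FIRST[C]={a,b}
[2]
  A via A→S b C: +{b}
  FIRST[S]={a,b}  FIRST[A]={a,b}  FIRST[B]={a,b}  FIRST[C]={a,b}
[3] (stable)
  FIRST[S]={a,b}  FIRST[A]={a,b}  FIRST[B]={a,b}  FIRST[C]={a,b}

FIRST(B) = ["a", "b"]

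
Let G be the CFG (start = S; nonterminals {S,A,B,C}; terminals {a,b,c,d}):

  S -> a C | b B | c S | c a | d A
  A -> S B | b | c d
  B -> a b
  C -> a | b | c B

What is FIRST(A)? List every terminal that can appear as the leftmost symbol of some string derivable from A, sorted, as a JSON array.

Compute FIRST by fixpoint:
pass 1:
  A via A→b: +{b}
  A via A→c d: +{c}
  B via B→a b: +{a}
  C via C→a: +{a}
  C via C→b: +{b}
  C via C→c B: +{c}
  S via S→a C: +{a}
  S via S→b B: +{b}
  S via S→c S: +{c}
  S via S→d A: +{d}
  S: {a,b,c,d}  A: {b,c}  B: {a}  C: {a,b,c}
pass 2:
  A via A→S B: +{a,d}
  S: {a,b,c,d}  A: {a,b,c,d}  B: {a}  C: {a,b,c}
pass 3: (stable)
  S: {a,b,c,d}  A: {a,b,c,d}  B: {a}  C: {a,b,c}

FIRST(A) = ["a", "b", "c", "d"]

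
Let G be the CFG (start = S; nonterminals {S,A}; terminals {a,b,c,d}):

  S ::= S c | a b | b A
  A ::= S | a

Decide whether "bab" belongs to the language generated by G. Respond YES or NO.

CNF form of G:
  S -> S T0 | T1 T2 | T2 A
  A -> S T0 | T1 T2 | T2 A | a
  T0 -> c
  T1 -> a
  T2 -> b

CYK table (by increasing span):
  T[0,0] 'b' = {T2}  orig:{}
  T[1,1] 'a' = {A,T1}  orig:{A}
  T[2,2] 'b' = {T2}  orig:{}
  T[0,1] 'ba' = {A,S}
  T[1,2] 'ab' = {A,S}
  T[0,2] 'bab' = {A,S}

S ∈ T[0,2] ⇒ YES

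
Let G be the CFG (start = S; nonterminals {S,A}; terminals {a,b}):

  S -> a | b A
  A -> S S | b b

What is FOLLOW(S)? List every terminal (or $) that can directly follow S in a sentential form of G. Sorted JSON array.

FIRST iteration:
round 1:
  A via A→b b: +{b}
  S via S→a: +{a}
  S via S→b A: +{b}
  FIRST(S)={a,b}  FIRST(A)={b}
round 2:
  A via A→S S: +{a}
  FIRST(S)={a,b}  FIRST(A)={a,b}
round 3: (no change)
  FIRST(S)={a,b}  FIRST(A)={a,b}

FOLLOW sets:
FOLLOW(S) := {$}
[1]
  A→S S: FOLLOW(S) ⊇ FIRST(S) = {a,b}; new: +{a,b}
  S→b A: FOLLOW(A) ⊇ FOLLOW(S) ⊇ {$,a,b}; new: +{$,a,b}
  FOLLOW(S)={$,a,b}  FOLLOW(A)={$,a,b}
[2] (stable)
  FOLLOW(S)={$,a,b}  FOLLOW(A)={$,a,b}

FOLLOW(S) = ["$", "a", "b"]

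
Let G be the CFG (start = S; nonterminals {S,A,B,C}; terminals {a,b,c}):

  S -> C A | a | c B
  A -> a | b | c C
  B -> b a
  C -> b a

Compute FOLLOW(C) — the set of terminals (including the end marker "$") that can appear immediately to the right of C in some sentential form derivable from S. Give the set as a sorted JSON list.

Compute FIRST by fixpoint:
pass 1:
  A via A→a: +{a}
  A via A→b: +{b}
  A via A→c C: +{c}
  B via B→b a: +{b}
  C via C→b a: +{b}
  S via S→C A: +{b}
  S via S→a: +{a}
  S via S→c B: +{c}
  S: {a,b,c}  A: {a,b,c}  B: {b}  C: {b}
pass 2: done
  S: {a,b,c}  A: {a,b,c}  B: {b}  C: {b}

FOLLOW iteration:
FOLLOW(S) := {$}
round 1:
  S→C A: FOLLOW(C) ⊇ FIRST(A) = {a,b,c}; new: +{a,b,c}
  S→C A: FOLLOW(A) ⊇ FOLLOW(S) ⊇ {$}; new: +{$}
  S→c B: FOLLOW(B) ⊇ FOLLOW(S) ⊇ {$}; new: +{$}
  S: {$}  A: {$}  B: {$}  C: {a,b,c}
round 2:
  A→c C: FOLLOW(C) ⊇ FOLLOW(A) ⊇ {$}; new: +{$}
  S: {$}  A: {$}  B: {$}  C: {$,a,b,c}
round 3: — fixpoint
  S: {$}  A: {$}  B: {$}  C: {$,a,b,c}

FOLLOW(C) = ["$", "a", "b", "c"]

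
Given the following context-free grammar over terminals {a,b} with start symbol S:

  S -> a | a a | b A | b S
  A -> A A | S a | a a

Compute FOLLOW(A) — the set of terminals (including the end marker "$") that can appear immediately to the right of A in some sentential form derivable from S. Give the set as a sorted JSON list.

Compute FIRST by fixpoint:
round 1:
  A via A→a a: +{a}
  S via S→a: +{a}
  S via S→b A: +{b}
  S: {a,b}  A: {a}
round 2:
  A via A→S a: +{b}
  S: {a,b}  A: {a,b}
round 3: done
  S: {a,b}  A: {a,b}

FOLLOW sets:
initialize: $ ∈ FOLLOW(S)
round 1:
  A→A A: FOLLOW(A) ⊇ FIRST(A) = {a,b}; new: +{a,b}
  A→S a: FOLLOW(S) ⊇ FIRST(a) = {a}; new: +{a}
  S→b A: FOLLOW(A) ⊇ FOLLOW(S) ⊇ {$,a}; new: +{$}
  FOLLOW[S]={$,a}  FOLLOW[A]={$,a,b}
round 2: — fixpoint
  FOLLOW[S]={$,a}  FOLLOW[A]={$,a,b}

FOLLOW(A) = ["$", "a", "b"]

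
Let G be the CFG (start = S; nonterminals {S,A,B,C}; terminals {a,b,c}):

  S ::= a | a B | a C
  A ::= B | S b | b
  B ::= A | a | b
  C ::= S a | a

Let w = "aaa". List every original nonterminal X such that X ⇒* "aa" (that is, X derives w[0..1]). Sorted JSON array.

Convert to CNF:
  S -> T1 B | T1 C | a
  A -> S T0 | a | b
  B -> S T0 | a | b
  C -> S T1 | a
  T0 -> b
  T1 -> a

CYK table (by increasing span) (cells [i..j] with 0 ≤ i ≤ j ≤ 1 only):
  [0..0]={A,B,C,S,T1}  "a"  orig:{A,B,C,S}
  [1..1]={A,B,C,S,T1}  "a"  orig:{A,B,C,S}
  [0..1]={C,S}  "aa"

Original NTs in T[0,1] deriving "aa": ["C", "S"]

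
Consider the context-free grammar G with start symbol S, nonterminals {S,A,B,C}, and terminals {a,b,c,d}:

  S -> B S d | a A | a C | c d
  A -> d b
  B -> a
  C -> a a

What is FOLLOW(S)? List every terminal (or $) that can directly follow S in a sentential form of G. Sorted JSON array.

FIRST iteration:
round 1:
  A via A→d b: +{d}
  B via B→a: +{a}
  C via C→a a: +{a}
  S via S→B S d: +{a}
  S via S→c d: +{c}
  S: {a,c}  A: {d}  B: {a}  C: {a}
round 2: (no change)
  S: {a,c}  A: {d}  B: {a}  C: {a}

FOLLOW sets:
seed FOLLOW(S) with $
round 1:
  S→B S d: FOLLOW(B) ⊇ FIRST(S) = {a,c}; new: +{a,c}
  S→B S d: FOLLOW(S) ⊇ FIRST(d) = {d}; new: +{d}
  S→a A: FOLLOW(A) ⊇ FOLLOW(S) ⊇ {$,d}; new: +{$,d}
  S→a C: FOLLOW(C) ⊇ FOLLOW(S) ⊇ {$,d}; new: +{$,d}
  S: {$,d}  A: {$,d}  B: {a,c}  C: {$,d}
round 2: (stable)
  S: {$,d}  A: {$,d}  B: {a,c}  C: {$,d}

FOLLOW(S) = ["$", "d"]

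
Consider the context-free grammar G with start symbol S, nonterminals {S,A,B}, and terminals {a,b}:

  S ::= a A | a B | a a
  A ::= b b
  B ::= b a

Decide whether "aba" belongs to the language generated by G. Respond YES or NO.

Convert to CNF:
  S -> T1 A | T1 B | T1 T1
  A -> T0 T0
  B -> T0 T1
  T0 -> b
  T1 -> a

CYK table (by increasing span):
  T[0,0] 'a' = {T1}  orig:{}
  T[1,1] 'b' = {T0}  orig:{}
  T[2,2] 'a' = {T1}  orig:{}
  T[0,1] 'ab' = ∅
  T[1,2] 'ba' = {B}
  T[0,2] 'aba' = {S}

S ∈ T[0,2] ⇒ YES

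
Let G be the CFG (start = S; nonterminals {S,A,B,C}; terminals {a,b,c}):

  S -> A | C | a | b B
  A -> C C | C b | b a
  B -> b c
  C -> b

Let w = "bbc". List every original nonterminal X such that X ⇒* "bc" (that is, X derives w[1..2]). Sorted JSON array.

CNF form of G:
  S -> C C | C T0 | T0 B | T0 T1 | a | b
  A -> C C | C T0 | T0 T1
  B -> T0 T2
  C -> b
  T0 -> b
  T1 -> a
  T2 -> c

CYK fill (cells [i..j] with 1 ≤ i ≤ j ≤ 2 only):
  T[1,1] 'b' = {C,S,T0}  orig:{C,S}
  T[2,2] 'c' = {T2}  orig:{}
  T[1,2] 'bc' = {B}

Original NTs in T[1,2] deriving "bc": ["B"]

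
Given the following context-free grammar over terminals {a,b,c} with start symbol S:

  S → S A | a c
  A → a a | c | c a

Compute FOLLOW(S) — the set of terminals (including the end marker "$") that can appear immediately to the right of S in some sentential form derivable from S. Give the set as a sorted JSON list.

Compute FIRST by fixpoint:
iter 1:
  A via A→a a: +{a}
  A via A→c: +{c}
  S via S→a c: +{a}
  FIRST(S)={a}  FIRST(A)={a,c}
iter 2: done
  FIRST(S)={a}  FIRST(A)={a,c}

Compute FOLLOW by fixpoint:
FOLLOW(S) := {$}
iter 1:
  S→S A: FOLLOW(S) ⊇ FIRST(A) = {a,c}; new: +{a,c}
  S→S A: FOLLOW(A) ⊇ FOLLOW(S) ⊇ {$,a,c}; new: +{$,a,c}
  S: {$,a,c}  A: {$,a,c}
iter 2: — fixpoint
  S: {$,a,c}  A: {$,a,c}

FOLLOW(S) = ["$", "a", "c"]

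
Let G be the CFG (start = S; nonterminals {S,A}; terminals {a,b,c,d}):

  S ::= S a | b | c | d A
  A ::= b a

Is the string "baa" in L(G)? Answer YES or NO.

Convert to CNF:
  S -> S T1 | T2 A | b | c
  A -> T0 T1
  T0 -> b
  T1 -> a
  T2 -> d

Fill CYK table bottom-up:
  cell(0,0) b: {S,T0}  orig:{S}
  cell(1,1) a: {T1}  orig:{}
  cell(2,2) a: {T1}  orig:{}
  cell(0,1) ba: {A,S}
  cell(1,2) aa: ∅
  cell(0,2) baa: {S}

S ∈ T[0,2] ⇒ YES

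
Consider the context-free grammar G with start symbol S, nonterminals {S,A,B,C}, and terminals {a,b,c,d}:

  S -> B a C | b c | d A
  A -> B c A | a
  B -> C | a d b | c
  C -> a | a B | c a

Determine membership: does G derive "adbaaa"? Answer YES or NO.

Convert to CNF:
  S -> B X6 | T2 A | T3 T0
  A -> B X4 | a
  B -> T0 T1 | T1 B | T1 X5 | a | c
  C -> T0 T1 | T1 B | a
  T0 -> c
  T1 -> a
  T2 -> d
  T3 -> b
  X4 -> T0 A
  X5 -> T2 T3
  X6 -> T1 C

Fill CYK table bottom-up:
  T[0,0] 'a' = {A,B,C,T1}  orig:{A,B,C}
  T[1,1] 'd' = {T2}  orig:{}
  T[2,2] 'b' = {T3}  orig:{}
  T[3,3] 'a' = {A,B,C,T1}  orig:{A,B,C}
  T[4,4] 'a' = {A,B,C,T1}  orig:{A,B,C}
  T[5,5] 'a' = {A,B,C,T1}  orig:{A,B,C}
  T[0,1] 'ad' = ∅
  T[1,2] 'db' = {X5}  orig:{}
  T[2,3] 'ba' = ∅
  T[3,4] 'aa' = {B,C,X6}  orig:{B,C}
  T[4,5] 'aa' = {B,C,X6}  orig:{B,C}
  T[0,2] 'adb' = {B}
  T[1,3] 'dba' = ∅
  T[2,4] 'baa' = ∅
  T[3,5] 'aaa' = {B,C,S,X6}  orig:{B,C,S}
  T[0,3] 'adba' = ∅
  T[1,4] 'dbaa' = ∅
  T[2,5] 'baaa' = ∅
  T[0,4] 'adbaa' = {S}
  T[1,5] 'dbaaa' = ∅
  T[0,5] 'adbaaa' = {S}

S ∈ T[0,5] ⇒ YES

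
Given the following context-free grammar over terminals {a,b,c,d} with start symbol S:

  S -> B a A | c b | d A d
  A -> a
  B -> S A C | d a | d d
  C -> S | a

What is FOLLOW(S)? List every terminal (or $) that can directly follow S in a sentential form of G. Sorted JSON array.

FIRST iteration:
[1]
  A via A→a: +{a}
  B via B→d a: +{d}
  C via C→a: +{a}
  S via S→B a A: +{d}
  S via S→c b: +{c}
  S: {c,d}  A: {a}  B: {d}  C: {a}
[2]
  B via B→S A C: +{c}
  C via C→S: +{c,d}
  S: {c,d}  A: {a}  B: {c,d}  C: {a,c,d}
[3] (stable)
  S: {c,d}  A: {a}  B: {c,d}  C: {a,c,d}

Compute FOLLOW by fixpoint:
initialize: $ ∈ FOLLOW(S)
round 1:
  B→S A C: FOLLOW(S) ⊇ FIRST(A) = {a}; new: +{a}
  B→S A C: FOLLOW(A) ⊇ FIRST(C) = {a,c,d}; new: +{a,c,d}
  S→B a A: FOLLOW(B) ⊇ FIRST(a) = {a}; new: +{a}
  S→B a A: FOLLOW(A) ⊇ FOLLOW(S) ⊇ {$,a}; new: +{$}
  FOLLOW[S]={$,a}  FOLLOW[A]={$,a,c,d}  FOLLOW[B]={a}  FOLLOW[C]={}
round 2:
  B→S A C: FOLLOW(C) ⊇ FOLLOW(B) ⊇ {a}; new: +{a}
  FOLLOW[S]={$,a}  FOLLOW[A]={$,a,c,d}  FOLLOW[B]={a}  FOLLOW[C]={a}
round 3: done
  FOLLOW[S]={$,a}  FOLLOW[A]={$,a,c,d}  FOLLOW[B]={a}  FOLLOW[C]={a}

FOLLOW(S) = ["$", "a"]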